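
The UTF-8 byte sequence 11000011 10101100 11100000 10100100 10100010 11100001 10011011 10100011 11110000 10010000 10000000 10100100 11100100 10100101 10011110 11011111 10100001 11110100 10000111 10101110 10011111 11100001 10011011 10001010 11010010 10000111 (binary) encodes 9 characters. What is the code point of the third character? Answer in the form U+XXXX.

Offset 0: leading byte 0xC3 = 11000011 → 2-byte char #1 = C3 AC.
Offset 2: leading byte 0xE0 = 11100000 → 3-byte char #2 = E0 A4 A2.
Offset 5: leading byte 0xE1 = 11100001 → 3-byte char #3 = E1 9B A3.
Leading byte 0xE1 = 11100001 matches 1110xxxx → 3-byte sequence.
Byte 1: 0xE1 = 11100001, payload 0001 (4 bits).
Byte 2: 0x9B = 10011011 (10xxxxxx ✓), payload 011011.
Byte 3: 0xA3 = 10100011 (10xxxxxx ✓), payload 100011.
Concatenate: 0001011011100011 = 0x16E3 (16 bits → U+16E3).

U+16E3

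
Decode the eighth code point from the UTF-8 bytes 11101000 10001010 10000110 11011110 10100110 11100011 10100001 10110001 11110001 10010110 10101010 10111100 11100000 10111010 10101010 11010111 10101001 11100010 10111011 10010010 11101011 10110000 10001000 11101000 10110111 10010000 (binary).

Offset 0: leading byte 0xE8 = 11101000 → 3-byte char #1 = E8 8A 86.
Offset 3: leading byte 0xDE = 11011110 → 2-byte char #2 = DE A6.
Offset 5: leading byte 0xE3 = 11100011 → 3-byte char #3 = E3 A1 B1.
Offset 8: leading byte 0xF1 = 11110001 → 4-byte char #4 = F1 96 AA BC.
Offset 12: leading byte 0xE0 = 11100000 → 3-byte char #5 = E0 BA AA.
Offset 15: leading byte 0xD7 = 11010111 → 2-byte char #6 = D7 A9.
Offset 17: leading byte 0xE2 = 11100010 → 3-byte char #7 = E2 BB 92.
Offset 20: leading byte 0xEB = 11101011 → 3-byte char #8 = EB B0 88.
Leading byte 0xEB = 11101011 matches 1110xxxx → 3-byte sequence.
Byte 1: 0xEB = 11101011, payload 1011 (4 bits).
Byte 2: 0xB0 = 10110000 (10xxxxxx ✓), payload 110000.
Byte 3: 0x88 = 10001000 (10xxxxxx ✓), payload 001000.
Concatenate: 1011110000001000 = 0xBC08 (16 bits → U+BC08).

U+BC08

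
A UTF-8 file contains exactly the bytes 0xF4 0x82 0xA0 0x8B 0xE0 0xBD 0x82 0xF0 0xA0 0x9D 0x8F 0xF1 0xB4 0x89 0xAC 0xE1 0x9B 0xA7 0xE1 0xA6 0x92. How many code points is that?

6

Byte at offset 0: 0xF4 = 11110100 → 4-byte char (#1). Advance 4.
Byte at offset 4: 0xE0 = 11100000 → 3-byte char (#2). Advance 3.
Byte at offset 7: 0xF0 = 11110000 → 4-byte char (#3). Advance 4.
Byte at offset 11: 0xF1 = 11110001 → 4-byte char (#4). Advance 4.
Byte at offset 15: 0xE1 = 11100001 → 3-byte char (#5). Advance 3.
Byte at offset 18: 0xE1 = 11100001 → 3-byte char (#6). Advance 3.
Reached end at offset 21 after 6 code points.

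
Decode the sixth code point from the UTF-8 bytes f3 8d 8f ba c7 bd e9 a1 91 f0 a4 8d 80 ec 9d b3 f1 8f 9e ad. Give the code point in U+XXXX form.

U+4F7AD

Offset 0: leading byte 0xF3 = 11110011 → 4-byte char #1 = F3 8D 8F BA.
Offset 4: leading byte 0xC7 = 11000111 → 2-byte char #2 = C7 BD.
Offset 6: leading byte 0xE9 = 11101001 → 3-byte char #3 = E9 A1 91.
Offset 9: leading byte 0xF0 = 11110000 → 4-byte char #4 = F0 A4 8D 80.
Offset 13: leading byte 0xEC = 11101100 → 3-byte char #5 = EC 9D B3.
Offset 16: leading byte 0xF1 = 11110001 → 4-byte char #6 = F1 8F 9E AD.
Leading byte 0xF1 = 11110001 matches 11110xxx → 4-byte sequence.
Byte 1: 0xF1 = 11110001, payload 001 (3 bits).
Byte 2: 0x8F = 10001111 (10xxxxxx ✓), payload 001111.
Byte 3: 0x9E = 10011110 (10xxxxxx ✓), payload 011110.
Byte 4: 0xAD = 10101101 (10xxxxxx ✓), payload 101101.
Concatenate: 001001111011110101101 = 0x4F7AD (21 bits → U+4F7AD).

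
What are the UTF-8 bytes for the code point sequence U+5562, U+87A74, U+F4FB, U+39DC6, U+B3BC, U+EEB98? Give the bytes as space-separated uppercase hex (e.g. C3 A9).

E5 95 A2 F2 87 A9 B4 EF 93 BB F0 B9 B7 86 EB 8E BC F3 AE AE 98

U+5562: 3-byte form → E5 95 A2.
U+87A74: 4-byte form → F2 87 A9 B4.
U+F4FB: 3-byte form → EF 93 BB.
U+39DC6: 4-byte form → F0 B9 B7 86.
U+B3BC: 3-byte form → EB 8E BC.
U+EEB98: 4-byte form → F3 AE AE 98.
Concatenated (21 bytes): E5 95 A2 F2 87 A9 B4 EF 93 BB F0 B9 B7 86 EB 8E BC F3 AE AE 98.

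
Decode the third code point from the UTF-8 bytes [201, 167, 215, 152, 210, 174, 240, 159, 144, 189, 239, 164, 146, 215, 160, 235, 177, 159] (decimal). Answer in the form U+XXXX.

U+04AE

Offset 0: leading byte 0xC9 = 11001001 → 2-byte char #1 = C9 A7.
Offset 2: leading byte 0xD7 = 11010111 → 2-byte char #2 = D7 98.
Offset 4: leading byte 0xD2 = 11010010 → 2-byte char #3 = D2 AE.
Leading byte 0xD2 = 11010010 matches 110xxxxx → 2-byte sequence.
Byte 1: 0xD2 = 11010010, payload 10010 (5 bits).
Byte 2: 0xAE = 10101110 (10xxxxxx ✓), payload 101110.
Concatenate: 10010101110 = 0x4AE (11 bits → U+04AE).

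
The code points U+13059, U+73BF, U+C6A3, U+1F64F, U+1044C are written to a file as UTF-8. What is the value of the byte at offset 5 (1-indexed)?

1-indexed offset 5 is 0-indexed offset 4.
U+13059 → 4-byte form F0 93 81 99 at offsets 0–3.
U+73BF → 3-byte form E7 8E BF at offsets 4–6.
Offset 4 falls in char 2's range; it's byte 1 of E7 8E BF = 0xE7.

0xE7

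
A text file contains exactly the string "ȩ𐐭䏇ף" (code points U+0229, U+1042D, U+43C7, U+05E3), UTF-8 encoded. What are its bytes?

C8 A9 F0 90 90 AD E4 8F 87 D7 A3

U+0229: 2-byte form → C8 A9.
U+1042D: 4-byte form → F0 90 90 AD.
U+43C7: 3-byte form → E4 8F 87.
U+05E3: 2-byte form → D7 A3.
Concatenated (11 bytes): C8 A9 F0 90 90 AD E4 8F 87 D7 A3.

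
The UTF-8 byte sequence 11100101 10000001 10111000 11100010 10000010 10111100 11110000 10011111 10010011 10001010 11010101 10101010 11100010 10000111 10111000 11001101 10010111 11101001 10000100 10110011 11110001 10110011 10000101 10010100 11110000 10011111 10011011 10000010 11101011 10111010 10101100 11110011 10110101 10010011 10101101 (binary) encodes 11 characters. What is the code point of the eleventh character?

U+F54ED

Offset 0: leading byte 0xE5 = 11100101 → 3-byte char #1 = E5 81 B8.
Offset 3: leading byte 0xE2 = 11100010 → 3-byte char #2 = E2 82 BC.
Offset 6: leading byte 0xF0 = 11110000 → 4-byte char #3 = F0 9F 93 8A.
Offset 10: leading byte 0xD5 = 11010101 → 2-byte char #4 = D5 AA.
Offset 12: leading byte 0xE2 = 11100010 → 3-byte char #5 = E2 87 B8.
Offset 15: leading byte 0xCD = 11001101 → 2-byte char #6 = CD 97.
Offset 17: leading byte 0xE9 = 11101001 → 3-byte char #7 = E9 84 B3.
Offset 20: leading byte 0xF1 = 11110001 → 4-byte char #8 = F1 B3 85 94.
Offset 24: leading byte 0xF0 = 11110000 → 4-byte char #9 = F0 9F 9B 82.
Offset 28: leading byte 0xEB = 11101011 → 3-byte char #10 = EB BA AC.
Offset 31: leading byte 0xF3 = 11110011 → 4-byte char #11 = F3 B5 93 AD.
Leading byte 0xF3 = 11110011 matches 11110xxx → 4-byte sequence.
Byte 1: 0xF3 = 11110011, payload 011 (3 bits).
Byte 2: 0xB5 = 10110101 (10xxxxxx ✓), payload 110101.
Byte 3: 0x93 = 10010011 (10xxxxxx ✓), payload 010011.
Byte 4: 0xAD = 10101101 (10xxxxxx ✓), payload 101101.
Concatenate: 011110101010011101101 = 0xF54ED (21 bits → U+F54ED).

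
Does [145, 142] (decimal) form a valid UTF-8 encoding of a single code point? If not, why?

Byte 0x91 = 10010001 has the form 10xxxxxx — a continuation byte — but there is no preceding leading byte.

invalid (continuation byte with no leading byte)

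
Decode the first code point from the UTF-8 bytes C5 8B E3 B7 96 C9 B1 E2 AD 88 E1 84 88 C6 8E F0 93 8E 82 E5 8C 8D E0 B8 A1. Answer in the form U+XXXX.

U+014B

Offset 0: leading byte 0xC5 = 11000101 → 2-byte char #1 = C5 8B.
Leading byte 0xC5 = 11000101 matches 110xxxxx → 2-byte sequence.
Byte 1: 0xC5 = 11000101, payload 00101 (5 bits).
Byte 2: 0x8B = 10001011 (10xxxxxx ✓), payload 001011.
Concatenate: 00101001011 = 0x14B (11 bits → U+014B).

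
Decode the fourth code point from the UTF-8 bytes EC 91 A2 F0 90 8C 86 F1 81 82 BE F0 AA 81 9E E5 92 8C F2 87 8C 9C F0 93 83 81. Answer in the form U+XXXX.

Offset 0: leading byte 0xEC = 11101100 → 3-byte char #1 = EC 91 A2.
Offset 3: leading byte 0xF0 = 11110000 → 4-byte char #2 = F0 90 8C 86.
Offset 7: leading byte 0xF1 = 11110001 → 4-byte char #3 = F1 81 82 BE.
Offset 11: leading byte 0xF0 = 11110000 → 4-byte char #4 = F0 AA 81 9E.
Leading byte 0xF0 = 11110000 matches 11110xxx → 4-byte sequence.
Byte 1: 0xF0 = 11110000, payload 000 (3 bits).
Byte 2: 0xAA = 10101010 (10xxxxxx ✓), payload 101010.
Byte 3: 0x81 = 10000001 (10xxxxxx ✓), payload 000001.
Byte 4: 0x9E = 10011110 (10xxxxxx ✓), payload 011110.
Concatenate: 000101010000001011110 = 0x2A05E (21 bits → U+2A05E).

U+2A05E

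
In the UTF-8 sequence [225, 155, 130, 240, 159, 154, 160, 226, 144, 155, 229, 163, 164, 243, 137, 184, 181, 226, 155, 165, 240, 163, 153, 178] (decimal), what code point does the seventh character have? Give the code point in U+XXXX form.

U+23672

Offset 0: leading byte 0xE1 = 11100001 → 3-byte char #1 = E1 9B 82.
Offset 3: leading byte 0xF0 = 11110000 → 4-byte char #2 = F0 9F 9A A0.
Offset 7: leading byte 0xE2 = 11100010 → 3-byte char #3 = E2 90 9B.
Offset 10: leading byte 0xE5 = 11100101 → 3-byte char #4 = E5 A3 A4.
Offset 13: leading byte 0xF3 = 11110011 → 4-byte char #5 = F3 89 B8 B5.
Offset 17: leading byte 0xE2 = 11100010 → 3-byte char #6 = E2 9B A5.
Offset 20: leading byte 0xF0 = 11110000 → 4-byte char #7 = F0 A3 99 B2.
Leading byte 0xF0 = 11110000 matches 11110xxx → 4-byte sequence.
Byte 1: 0xF0 = 11110000, payload 000 (3 bits).
Byte 2: 0xA3 = 10100011 (10xxxxxx ✓), payload 100011.
Byte 3: 0x99 = 10011001 (10xxxxxx ✓), payload 011001.
Byte 4: 0xB2 = 10110010 (10xxxxxx ✓), payload 110010.
Concatenate: 000100011011001110010 = 0x23672 (21 bits → U+23672).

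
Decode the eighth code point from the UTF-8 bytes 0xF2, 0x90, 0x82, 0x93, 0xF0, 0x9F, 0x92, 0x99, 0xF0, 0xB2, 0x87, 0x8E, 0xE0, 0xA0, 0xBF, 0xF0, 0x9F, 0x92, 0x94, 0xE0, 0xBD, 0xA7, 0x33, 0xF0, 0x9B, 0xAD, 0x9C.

Offset 0: leading byte 0xF2 = 11110010 → 4-byte char #1 = F2 90 82 93.
Offset 4: leading byte 0xF0 = 11110000 → 4-byte char #2 = F0 9F 92 99.
Offset 8: leading byte 0xF0 = 11110000 → 4-byte char #3 = F0 B2 87 8E.
Offset 12: leading byte 0xE0 = 11100000 → 3-byte char #4 = E0 A0 BF.
Offset 15: leading byte 0xF0 = 11110000 → 4-byte char #5 = F0 9F 92 94.
Offset 19: leading byte 0xE0 = 11100000 → 3-byte char #6 = E0 BD A7.
Offset 22: leading byte 0x33 = 00110011 → 1-byte char #7 = 33.
Offset 23: leading byte 0xF0 = 11110000 → 4-byte char #8 = F0 9B AD 9C.
Leading byte 0xF0 = 11110000 matches 11110xxx → 4-byte sequence.
Byte 1: 0xF0 = 11110000, payload 000 (3 bits).
Byte 2: 0x9B = 10011011 (10xxxxxx ✓), payload 011011.
Byte 3: 0xAD = 10101101 (10xxxxxx ✓), payload 101101.
Byte 4: 0x9C = 10011100 (10xxxxxx ✓), payload 011100.
Concatenate: 000011011101101011100 = 0x1BB5C (21 bits → U+1BB5C).

U+1BB5C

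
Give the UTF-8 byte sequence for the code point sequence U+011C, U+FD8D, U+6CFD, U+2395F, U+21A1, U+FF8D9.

C4 9C EF B6 8D E6 B3 BD F0 A3 A5 9F E2 86 A1 F3 BF A3 99

U+011C: 2-byte form → C4 9C.
U+FD8D: 3-byte form → EF B6 8D.
U+6CFD: 3-byte form → E6 B3 BD.
U+2395F: 4-byte form → F0 A3 A5 9F.
U+21A1: 3-byte form → E2 86 A1.
U+FF8D9: 4-byte form → F3 BF A3 99.
Concatenated (19 bytes): C4 9C EF B6 8D E6 B3 BD F0 A3 A5 9F E2 86 A1 F3 BF A3 99.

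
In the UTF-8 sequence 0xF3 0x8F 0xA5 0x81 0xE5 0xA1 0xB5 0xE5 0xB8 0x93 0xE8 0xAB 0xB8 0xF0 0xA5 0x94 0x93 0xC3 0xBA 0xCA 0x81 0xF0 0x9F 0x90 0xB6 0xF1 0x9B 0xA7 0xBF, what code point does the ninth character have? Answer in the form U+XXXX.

U+5B9FF

Offset 0: leading byte 0xF3 = 11110011 → 4-byte char #1 = F3 8F A5 81.
Offset 4: leading byte 0xE5 = 11100101 → 3-byte char #2 = E5 A1 B5.
Offset 7: leading byte 0xE5 = 11100101 → 3-byte char #3 = E5 B8 93.
Offset 10: leading byte 0xE8 = 11101000 → 3-byte char #4 = E8 AB B8.
Offset 13: leading byte 0xF0 = 11110000 → 4-byte char #5 = F0 A5 94 93.
Offset 17: leading byte 0xC3 = 11000011 → 2-byte char #6 = C3 BA.
Offset 19: leading byte 0xCA = 11001010 → 2-byte char #7 = CA 81.
Offset 21: leading byte 0xF0 = 11110000 → 4-byte char #8 = F0 9F 90 B6.
Offset 25: leading byte 0xF1 = 11110001 → 4-byte char #9 = F1 9B A7 BF.
Leading byte 0xF1 = 11110001 matches 11110xxx → 4-byte sequence.
Byte 1: 0xF1 = 11110001, payload 001 (3 bits).
Byte 2: 0x9B = 10011011 (10xxxxxx ✓), payload 011011.
Byte 3: 0xA7 = 10100111 (10xxxxxx ✓), payload 100111.
Byte 4: 0xBF = 10111111 (10xxxxxx ✓), payload 111111.
Concatenate: 001011011100111111111 = 0x5B9FF (21 bits → U+5B9FF).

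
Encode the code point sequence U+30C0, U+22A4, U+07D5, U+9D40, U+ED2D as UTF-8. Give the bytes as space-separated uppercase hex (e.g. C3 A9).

U+30C0: 3-byte form → E3 83 80.
U+22A4: 3-byte form → E2 8A A4.
U+07D5: 2-byte form → DF 95.
U+9D40: 3-byte form → E9 B5 80.
U+ED2D: 3-byte form → EE B4 AD.
Concatenated (14 bytes): E3 83 80 E2 8A A4 DF 95 E9 B5 80 EE B4 AD.

E3 83 80 E2 8A A4 DF 95 E9 B5 80 EE B4 AD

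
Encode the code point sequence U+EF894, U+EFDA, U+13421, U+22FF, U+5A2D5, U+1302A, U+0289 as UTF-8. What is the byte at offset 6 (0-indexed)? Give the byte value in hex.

U+EF894 → 4-byte form F3 AF A2 94 at offsets 0–3.
U+EFDA → 3-byte form EE BF 9A at offsets 4–6.
Offset 6 falls in char 2's range; it's byte 3 of EE BF 9A = 0x9A.

0x9A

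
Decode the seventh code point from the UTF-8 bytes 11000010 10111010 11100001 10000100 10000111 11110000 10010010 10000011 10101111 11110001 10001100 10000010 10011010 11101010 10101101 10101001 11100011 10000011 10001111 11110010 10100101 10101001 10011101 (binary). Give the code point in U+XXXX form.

U+A5A5D

Offset 0: leading byte 0xC2 = 11000010 → 2-byte char #1 = C2 BA.
Offset 2: leading byte 0xE1 = 11100001 → 3-byte char #2 = E1 84 87.
Offset 5: leading byte 0xF0 = 11110000 → 4-byte char #3 = F0 92 83 AF.
Offset 9: leading byte 0xF1 = 11110001 → 4-byte char #4 = F1 8C 82 9A.
Offset 13: leading byte 0xEA = 11101010 → 3-byte char #5 = EA AD A9.
Offset 16: leading byte 0xE3 = 11100011 → 3-byte char #6 = E3 83 8F.
Offset 19: leading byte 0xF2 = 11110010 → 4-byte char #7 = F2 A5 A9 9D.
Leading byte 0xF2 = 11110010 matches 11110xxx → 4-byte sequence.
Byte 1: 0xF2 = 11110010, payload 010 (3 bits).
Byte 2: 0xA5 = 10100101 (10xxxxxx ✓), payload 100101.
Byte 3: 0xA9 = 10101001 (10xxxxxx ✓), payload 101001.
Byte 4: 0x9D = 10011101 (10xxxxxx ✓), payload 011101.
Concatenate: 010100101101001011101 = 0xA5A5D (21 bits → U+A5A5D).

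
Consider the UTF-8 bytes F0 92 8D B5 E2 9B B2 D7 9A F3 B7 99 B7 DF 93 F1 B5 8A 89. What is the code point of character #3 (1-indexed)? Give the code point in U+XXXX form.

Offset 0: leading byte 0xF0 = 11110000 → 4-byte char #1 = F0 92 8D B5.
Offset 4: leading byte 0xE2 = 11100010 → 3-byte char #2 = E2 9B B2.
Offset 7: leading byte 0xD7 = 11010111 → 2-byte char #3 = D7 9A.
Leading byte 0xD7 = 11010111 matches 110xxxxx → 2-byte sequence.
Byte 1: 0xD7 = 11010111, payload 10111 (5 bits).
Byte 2: 0x9A = 10011010 (10xxxxxx ✓), payload 011010.
Concatenate: 10111011010 = 0x5DA (11 bits → U+05DA).

U+05DA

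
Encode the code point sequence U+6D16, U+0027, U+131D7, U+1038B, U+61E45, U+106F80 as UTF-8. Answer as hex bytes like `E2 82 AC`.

U+6D16: 3-byte form → E6 B4 96.
U+0027: 1-byte form → 27.
U+131D7: 4-byte form → F0 93 87 97.
U+1038B: 4-byte form → F0 90 8E 8B.
U+61E45: 4-byte form → F1 A1 B9 85.
U+106F80: 4-byte form → F4 86 BE 80.
Concatenated (20 bytes): E6 B4 96 27 F0 93 87 97 F0 90 8E 8B F1 A1 B9 85 F4 86 BE 80.

E6 B4 96 27 F0 93 87 97 F0 90 8E 8B F1 A1 B9 85 F4 86 BE 80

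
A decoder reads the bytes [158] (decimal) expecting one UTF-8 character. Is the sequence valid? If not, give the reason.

invalid (continuation byte with no leading byte)

Byte 0x9E = 10011110 has the form 10xxxxxx — a continuation byte — but there is no preceding leading byte.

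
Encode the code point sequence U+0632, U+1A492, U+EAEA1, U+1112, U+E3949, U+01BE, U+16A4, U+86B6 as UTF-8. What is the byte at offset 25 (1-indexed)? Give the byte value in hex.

1-indexed offset 25 is 0-indexed offset 24.
U+0632 → 2-byte form D8 B2 at offsets 0–1.
U+1A492 → 4-byte form F0 9A 92 92 at offsets 2–5.
U+EAEA1 → 4-byte form F3 AA BA A1 at offsets 6–9.
U+1112 → 3-byte form E1 84 92 at offsets 10–12.
U+E3949 → 4-byte form F3 A3 A5 89 at offsets 13–16.
U+01BE → 2-byte form C6 BE at offsets 17–18.
U+16A4 → 3-byte form E1 9A A4 at offsets 19–21.
U+86B6 → 3-byte form E8 9A B6 at offsets 22–24.
Offset 24 falls in char 8's range; it's byte 3 of E8 9A B6 = 0xB6.

0xB6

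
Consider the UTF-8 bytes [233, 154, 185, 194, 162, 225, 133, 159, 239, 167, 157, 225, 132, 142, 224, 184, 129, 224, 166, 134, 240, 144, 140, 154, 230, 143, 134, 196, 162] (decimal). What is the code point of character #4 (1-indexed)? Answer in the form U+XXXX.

U+F9DD

Offset 0: leading byte 0xE9 = 11101001 → 3-byte char #1 = E9 9A B9.
Offset 3: leading byte 0xC2 = 11000010 → 2-byte char #2 = C2 A2.
Offset 5: leading byte 0xE1 = 11100001 → 3-byte char #3 = E1 85 9F.
Offset 8: leading byte 0xEF = 11101111 → 3-byte char #4 = EF A7 9D.
Leading byte 0xEF = 11101111 matches 1110xxxx → 3-byte sequence.
Byte 1: 0xEF = 11101111, payload 1111 (4 bits).
Byte 2: 0xA7 = 10100111 (10xxxxxx ✓), payload 100111.
Byte 3: 0x9D = 10011101 (10xxxxxx ✓), payload 011101.
Concatenate: 1111100111011101 = 0xF9DD (16 bits → U+F9DD).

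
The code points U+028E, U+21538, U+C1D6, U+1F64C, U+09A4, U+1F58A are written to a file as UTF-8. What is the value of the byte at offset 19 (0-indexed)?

U+028E → 2-byte form CA 8E at offsets 0–1.
U+21538 → 4-byte form F0 A1 94 B8 at offsets 2–5.
U+C1D6 → 3-byte form EC 87 96 at offsets 6–8.
U+1F64C → 4-byte form F0 9F 99 8C at offsets 9–12.
U+09A4 → 3-byte form E0 A6 A4 at offsets 13–15.
U+1F58A → 4-byte form F0 9F 96 8A at offsets 16–19.
Offset 19 falls in char 6's range; it's byte 4 of F0 9F 96 8A = 0x8A.

0x8A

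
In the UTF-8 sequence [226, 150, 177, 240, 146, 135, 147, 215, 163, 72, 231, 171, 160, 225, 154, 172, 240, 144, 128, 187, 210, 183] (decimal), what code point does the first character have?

Offset 0: leading byte 0xE2 = 11100010 → 3-byte char #1 = E2 96 B1.
Leading byte 0xE2 = 11100010 matches 1110xxxx → 3-byte sequence.
Byte 1: 0xE2 = 11100010, payload 0010 (4 bits).
Byte 2: 0x96 = 10010110 (10xxxxxx ✓), payload 010110.
Byte 3: 0xB1 = 10110001 (10xxxxxx ✓), payload 110001.
Concatenate: 0010010110110001 = 0x25B1 (16 bits → U+25B1).

U+25B1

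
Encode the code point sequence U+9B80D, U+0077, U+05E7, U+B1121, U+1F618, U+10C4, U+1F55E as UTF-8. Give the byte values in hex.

U+9B80D: 4-byte form → F2 9B A0 8D.
U+0077: 1-byte form → 77.
U+05E7: 2-byte form → D7 A7.
U+B1121: 4-byte form → F2 B1 84 A1.
U+1F618: 4-byte form → F0 9F 98 98.
U+10C4: 3-byte form → E1 83 84.
U+1F55E: 4-byte form → F0 9F 95 9E.
Concatenated (22 bytes): F2 9B A0 8D 77 D7 A7 F2 B1 84 A1 F0 9F 98 98 E1 83 84 F0 9F 95 9E.

F2 9B A0 8D 77 D7 A7 F2 B1 84 A1 F0 9F 98 98 E1 83 84 F0 9F 95 9E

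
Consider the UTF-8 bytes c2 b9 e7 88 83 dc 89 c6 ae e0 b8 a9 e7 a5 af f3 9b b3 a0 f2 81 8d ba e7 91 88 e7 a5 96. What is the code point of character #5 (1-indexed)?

U+0E29

Offset 0: leading byte 0xC2 = 11000010 → 2-byte char #1 = C2 B9.
Offset 2: leading byte 0xE7 = 11100111 → 3-byte char #2 = E7 88 83.
Offset 5: leading byte 0xDC = 11011100 → 2-byte char #3 = DC 89.
Offset 7: leading byte 0xC6 = 11000110 → 2-byte char #4 = C6 AE.
Offset 9: leading byte 0xE0 = 11100000 → 3-byte char #5 = E0 B8 A9.
Leading byte 0xE0 = 11100000 matches 1110xxxx → 3-byte sequence.
Byte 1: 0xE0 = 11100000, payload 0000 (4 bits).
Byte 2: 0xB8 = 10111000 (10xxxxxx ✓), payload 111000.
Byte 3: 0xA9 = 10101001 (10xxxxxx ✓), payload 101001.
Concatenate: 0000111000101001 = 0xE29 (16 bits → U+0E29).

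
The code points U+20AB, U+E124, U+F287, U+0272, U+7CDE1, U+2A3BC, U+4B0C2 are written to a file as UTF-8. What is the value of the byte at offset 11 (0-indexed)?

0xF1

U+20AB → 3-byte form E2 82 AB at offsets 0–2.
U+E124 → 3-byte form EE 84 A4 at offsets 3–5.
U+F287 → 3-byte form EF 8A 87 at offsets 6–8.
U+0272 → 2-byte form C9 B2 at offsets 9–10.
U+7CDE1 → 4-byte form F1 BC B7 A1 at offsets 11–14.
Offset 11 falls in char 5's range; it's byte 1 of F1 BC B7 A1 = 0xF1.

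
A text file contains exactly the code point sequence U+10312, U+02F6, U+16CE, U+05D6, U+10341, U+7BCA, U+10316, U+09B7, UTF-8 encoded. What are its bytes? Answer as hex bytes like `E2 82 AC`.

F0 90 8C 92 CB B6 E1 9B 8E D7 96 F0 90 8D 81 E7 AF 8A F0 90 8C 96 E0 A6 B7

U+10312: 4-byte form → F0 90 8C 92.
U+02F6: 2-byte form → CB B6.
U+16CE: 3-byte form → E1 9B 8E.
U+05D6: 2-byte form → D7 96.
U+10341: 4-byte form → F0 90 8D 81.
U+7BCA: 3-byte form → E7 AF 8A.
U+10316: 4-byte form → F0 90 8C 96.
U+09B7: 3-byte form → E0 A6 B7.
Concatenated (25 bytes): F0 90 8C 92 CB B6 E1 9B 8E D7 96 F0 90 8D 81 E7 AF 8A F0 90 8C 96 E0 A6 B7.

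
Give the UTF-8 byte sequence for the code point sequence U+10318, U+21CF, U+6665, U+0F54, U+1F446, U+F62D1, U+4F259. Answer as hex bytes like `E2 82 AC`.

F0 90 8C 98 E2 87 8F E6 99 A5 E0 BD 94 F0 9F 91 86 F3 B6 8B 91 F1 8F 89 99

U+10318: 4-byte form → F0 90 8C 98.
U+21CF: 3-byte form → E2 87 8F.
U+6665: 3-byte form → E6 99 A5.
U+0F54: 3-byte form → E0 BD 94.
U+1F446: 4-byte form → F0 9F 91 86.
U+F62D1: 4-byte form → F3 B6 8B 91.
U+4F259: 4-byte form → F1 8F 89 99.
Concatenated (25 bytes): F0 90 8C 98 E2 87 8F E6 99 A5 E0 BD 94 F0 9F 91 86 F3 B6 8B 91 F1 8F 89 99.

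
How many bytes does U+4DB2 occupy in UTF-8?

3

U+4DB2 = 0x4DB2. UTF-8 uses 1 byte below 0x80, 2 below 0x800, 3 below 0x10000, 4 up to 0x10FFFF. 0x4DB2 is in U+0800–U+FFFF → 3 bytes.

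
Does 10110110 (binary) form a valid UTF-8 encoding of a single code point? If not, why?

Byte 0xB6 = 10110110 has the form 10xxxxxx — a continuation byte — but there is no preceding leading byte.

invalid (continuation byte with no leading byte)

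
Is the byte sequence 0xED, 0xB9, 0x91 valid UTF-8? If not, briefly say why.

Structurally a 3-byte sequence; payload = 0xDE51.
But 0xDE51 is in U+D800–U+DFFF, the surrogate range. Surrogates are not Unicode scalar values and are forbidden in UTF-8.

invalid (encodes a surrogate (U+D800–U+DFFF))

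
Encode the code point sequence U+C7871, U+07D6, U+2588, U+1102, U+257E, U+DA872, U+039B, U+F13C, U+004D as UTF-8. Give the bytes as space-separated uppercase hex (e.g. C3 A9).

F3 87 A1 B1 DF 96 E2 96 88 E1 84 82 E2 95 BE F3 9A A1 B2 CE 9B EF 84 BC 4D

U+C7871: 4-byte form → F3 87 A1 B1.
U+07D6: 2-byte form → DF 96.
U+2588: 3-byte form → E2 96 88.
U+1102: 3-byte form → E1 84 82.
U+257E: 3-byte form → E2 95 BE.
U+DA872: 4-byte form → F3 9A A1 B2.
U+039B: 2-byte form → CE 9B.
U+F13C: 3-byte form → EF 84 BC.
U+004D: 1-byte form → 4D.
Concatenated (25 bytes): F3 87 A1 B1 DF 96 E2 96 88 E1 84 82 E2 95 BE F3 9A A1 B2 CE 9B EF 84 BC 4D.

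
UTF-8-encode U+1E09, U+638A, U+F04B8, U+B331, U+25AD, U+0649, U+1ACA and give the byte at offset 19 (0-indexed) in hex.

0xAB

U+1E09 → 3-byte form E1 B8 89 at offsets 0–2.
U+638A → 3-byte form E6 8E 8A at offsets 3–5.
U+F04B8 → 4-byte form F3 B0 92 B8 at offsets 6–9.
U+B331 → 3-byte form EB 8C B1 at offsets 10–12.
U+25AD → 3-byte form E2 96 AD at offsets 13–15.
U+0649 → 2-byte form D9 89 at offsets 16–17.
U+1ACA → 3-byte form E1 AB 8A at offsets 18–20.
Offset 19 falls in char 7's range; it's byte 2 of E1 AB 8A = 0xAB.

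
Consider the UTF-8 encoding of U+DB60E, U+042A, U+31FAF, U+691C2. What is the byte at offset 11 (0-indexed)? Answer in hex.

0xA9

U+DB60E → 4-byte form F3 9B 98 8E at offsets 0–3.
U+042A → 2-byte form D0 AA at offsets 4–5.
U+31FAF → 4-byte form F0 B1 BE AF at offsets 6–9.
U+691C2 → 4-byte form F1 A9 87 82 at offsets 10–13.
Offset 11 falls in char 4's range; it's byte 2 of F1 A9 87 82 = 0xA9.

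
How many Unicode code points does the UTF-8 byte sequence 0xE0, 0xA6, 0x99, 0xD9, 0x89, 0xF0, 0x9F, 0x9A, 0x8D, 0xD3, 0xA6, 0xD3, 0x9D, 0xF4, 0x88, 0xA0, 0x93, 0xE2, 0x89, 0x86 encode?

7

Byte at offset 0: 0xE0 = 11100000 → 3-byte char (#1). Advance 3.
Byte at offset 3: 0xD9 = 11011001 → 2-byte char (#2). Advance 2.
Byte at offset 5: 0xF0 = 11110000 → 4-byte char (#3). Advance 4.
Byte at offset 9: 0xD3 = 11010011 → 2-byte char (#4). Advance 2.
Byte at offset 11: 0xD3 = 11010011 → 2-byte char (#5). Advance 2.
Byte at offset 13: 0xF4 = 11110100 → 4-byte char (#6). Advance 4.
Byte at offset 17: 0xE2 = 11100010 → 3-byte char (#7). Advance 3.
Reached end at offset 20 after 7 code points.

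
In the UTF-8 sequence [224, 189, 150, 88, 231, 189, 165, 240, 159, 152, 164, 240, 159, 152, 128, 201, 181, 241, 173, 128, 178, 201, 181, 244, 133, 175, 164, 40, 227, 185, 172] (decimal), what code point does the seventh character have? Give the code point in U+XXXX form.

U+6D032

Offset 0: leading byte 0xE0 = 11100000 → 3-byte char #1 = E0 BD 96.
Offset 3: leading byte 0x58 = 01011000 → 1-byte char #2 = 58.
Offset 4: leading byte 0xE7 = 11100111 → 3-byte char #3 = E7 BD A5.
Offset 7: leading byte 0xF0 = 11110000 → 4-byte char #4 = F0 9F 98 A4.
Offset 11: leading byte 0xF0 = 11110000 → 4-byte char #5 = F0 9F 98 80.
Offset 15: leading byte 0xC9 = 11001001 → 2-byte char #6 = C9 B5.
Offset 17: leading byte 0xF1 = 11110001 → 4-byte char #7 = F1 AD 80 B2.
Leading byte 0xF1 = 11110001 matches 11110xxx → 4-byte sequence.
Byte 1: 0xF1 = 11110001, payload 001 (3 bits).
Byte 2: 0xAD = 10101101 (10xxxxxx ✓), payload 101101.
Byte 3: 0x80 = 10000000 (10xxxxxx ✓), payload 000000.
Byte 4: 0xB2 = 10110010 (10xxxxxx ✓), payload 110010.
Concatenate: 001101101000000110010 = 0x6D032 (21 bits → U+6D032).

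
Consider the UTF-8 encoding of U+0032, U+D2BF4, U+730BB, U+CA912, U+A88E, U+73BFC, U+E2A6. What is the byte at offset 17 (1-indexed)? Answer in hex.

1-indexed offset 17 is 0-indexed offset 16.
U+0032 → 1-byte form 32 at offsets 0–0.
U+D2BF4 → 4-byte form F3 92 AF B4 at offsets 1–4.
U+730BB → 4-byte form F1 B3 82 BB at offsets 5–8.
U+CA912 → 4-byte form F3 8A A4 92 at offsets 9–12.
U+A88E → 3-byte form EA A2 8E at offsets 13–15.
U+73BFC → 4-byte form F1 B3 AF BC at offsets 16–19.
Offset 16 falls in char 6's range; it's byte 1 of F1 B3 AF BC = 0xF1.

0xF1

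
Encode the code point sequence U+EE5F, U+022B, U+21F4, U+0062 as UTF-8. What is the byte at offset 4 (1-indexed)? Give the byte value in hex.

0xC8

1-indexed offset 4 is 0-indexed offset 3.
U+EE5F → 3-byte form EE B9 9F at offsets 0–2.
U+022B → 2-byte form C8 AB at offsets 3–4.
Offset 3 falls in char 2's range; it's byte 1 of C8 AB = 0xC8.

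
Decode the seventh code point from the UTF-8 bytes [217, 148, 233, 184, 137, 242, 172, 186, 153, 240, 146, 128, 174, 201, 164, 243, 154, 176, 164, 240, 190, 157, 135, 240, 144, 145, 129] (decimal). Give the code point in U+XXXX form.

Offset 0: leading byte 0xD9 = 11011001 → 2-byte char #1 = D9 94.
Offset 2: leading byte 0xE9 = 11101001 → 3-byte char #2 = E9 B8 89.
Offset 5: leading byte 0xF2 = 11110010 → 4-byte char #3 = F2 AC BA 99.
Offset 9: leading byte 0xF0 = 11110000 → 4-byte char #4 = F0 92 80 AE.
Offset 13: leading byte 0xC9 = 11001001 → 2-byte char #5 = C9 A4.
Offset 15: leading byte 0xF3 = 11110011 → 4-byte char #6 = F3 9A B0 A4.
Offset 19: leading byte 0xF0 = 11110000 → 4-byte char #7 = F0 BE 9D 87.
Leading byte 0xF0 = 11110000 matches 11110xxx → 4-byte sequence.
Byte 1: 0xF0 = 11110000, payload 000 (3 bits).
Byte 2: 0xBE = 10111110 (10xxxxxx ✓), payload 111110.
Byte 3: 0x9D = 10011101 (10xxxxxx ✓), payload 011101.
Byte 4: 0x87 = 10000111 (10xxxxxx ✓), payload 000111.
Concatenate: 000111110011101000111 = 0x3E747 (21 bits → U+3E747).

U+3E747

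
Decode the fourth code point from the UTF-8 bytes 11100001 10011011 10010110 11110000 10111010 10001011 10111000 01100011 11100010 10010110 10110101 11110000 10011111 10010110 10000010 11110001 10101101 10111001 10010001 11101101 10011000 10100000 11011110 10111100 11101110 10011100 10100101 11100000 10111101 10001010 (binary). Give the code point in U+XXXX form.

Offset 0: leading byte 0xE1 = 11100001 → 3-byte char #1 = E1 9B 96.
Offset 3: leading byte 0xF0 = 11110000 → 4-byte char #2 = F0 BA 8B B8.
Offset 7: leading byte 0x63 = 01100011 → 1-byte char #3 = 63.
Offset 8: leading byte 0xE2 = 11100010 → 3-byte char #4 = E2 96 B5.
Leading byte 0xE2 = 11100010 matches 1110xxxx → 3-byte sequence.
Byte 1: 0xE2 = 11100010, payload 0010 (4 bits).
Byte 2: 0x96 = 10010110 (10xxxxxx ✓), payload 010110.
Byte 3: 0xB5 = 10110101 (10xxxxxx ✓), payload 110101.
Concatenate: 0010010110110101 = 0x25B5 (16 bits → U+25B5).

U+25B5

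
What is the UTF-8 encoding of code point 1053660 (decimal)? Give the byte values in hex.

F4 81 8F 9C

U+1013DC = 0x1013DC = 1053660 decimal. In range U+10000–U+10FFFF → 4-byte form: 11110xxx 10xxxxxx 10xxxxxx 10xxxxxx.
Binary (21 bits): 100000001001111011100.
Split 3+6+6+6: 100 | 000001 | 001111 | 011100.
Byte 1: 11110100 = 0xF4.
Byte 2: 10000001 = 0x81.
Byte 3: 10001111 = 0x8F.
Byte 4: 10011100 = 0x9C.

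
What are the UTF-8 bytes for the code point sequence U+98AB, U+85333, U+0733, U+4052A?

U+98AB: 3-byte form → E9 A2 AB.
U+85333: 4-byte form → F2 85 8C B3.
U+0733: 2-byte form → DC B3.
U+4052A: 4-byte form → F1 80 94 AA.
Concatenated (13 bytes): E9 A2 AB F2 85 8C B3 DC B3 F1 80 94 AA.

E9 A2 AB F2 85 8C B3 DC B3 F1 80 94 AA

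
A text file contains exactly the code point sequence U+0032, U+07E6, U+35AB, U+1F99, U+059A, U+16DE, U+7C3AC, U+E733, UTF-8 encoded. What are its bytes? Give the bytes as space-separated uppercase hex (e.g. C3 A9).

32 DF A6 E3 96 AB E1 BE 99 D6 9A E1 9B 9E F1 BC 8E AC EE 9C B3

U+0032: 1-byte form → 32.
U+07E6: 2-byte form → DF A6.
U+35AB: 3-byte form → E3 96 AB.
U+1F99: 3-byte form → E1 BE 99.
U+059A: 2-byte form → D6 9A.
U+16DE: 3-byte form → E1 9B 9E.
U+7C3AC: 4-byte form → F1 BC 8E AC.
U+E733: 3-byte form → EE 9C B3.
Concatenated (21 bytes): 32 DF A6 E3 96 AB E1 BE 99 D6 9A E1 9B 9E F1 BC 8E AC EE 9C B3.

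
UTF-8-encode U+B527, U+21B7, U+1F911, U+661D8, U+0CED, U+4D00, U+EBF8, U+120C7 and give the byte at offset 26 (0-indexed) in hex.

U+B527 → 3-byte form EB 94 A7 at offsets 0–2.
U+21B7 → 3-byte form E2 86 B7 at offsets 3–5.
U+1F911 → 4-byte form F0 9F A4 91 at offsets 6–9.
U+661D8 → 4-byte form F1 A6 87 98 at offsets 10–13.
U+0CED → 3-byte form E0 B3 AD at offsets 14–16.
U+4D00 → 3-byte form E4 B4 80 at offsets 17–19.
U+EBF8 → 3-byte form EE AF B8 at offsets 20–22.
U+120C7 → 4-byte form F0 92 83 87 at offsets 23–26.
Offset 26 falls in char 8's range; it's byte 4 of F0 92 83 87 = 0x87.

0x87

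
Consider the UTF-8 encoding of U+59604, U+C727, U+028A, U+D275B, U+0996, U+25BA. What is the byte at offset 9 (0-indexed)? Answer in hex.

U+59604 → 4-byte form F1 99 98 84 at offsets 0–3.
U+C727 → 3-byte form EC 9C A7 at offsets 4–6.
U+028A → 2-byte form CA 8A at offsets 7–8.
U+D275B → 4-byte form F3 92 9D 9B at offsets 9–12.
Offset 9 falls in char 4's range; it's byte 1 of F3 92 9D 9B = 0xF3.

0xF3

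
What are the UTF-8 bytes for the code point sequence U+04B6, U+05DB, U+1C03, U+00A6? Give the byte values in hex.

D2 B6 D7 9B E1 B0 83 C2 A6

U+04B6: 2-byte form → D2 B6.
U+05DB: 2-byte form → D7 9B.
U+1C03: 3-byte form → E1 B0 83.
U+00A6: 2-byte form → C2 A6.
Concatenated (9 bytes): D2 B6 D7 9B E1 B0 83 C2 A6.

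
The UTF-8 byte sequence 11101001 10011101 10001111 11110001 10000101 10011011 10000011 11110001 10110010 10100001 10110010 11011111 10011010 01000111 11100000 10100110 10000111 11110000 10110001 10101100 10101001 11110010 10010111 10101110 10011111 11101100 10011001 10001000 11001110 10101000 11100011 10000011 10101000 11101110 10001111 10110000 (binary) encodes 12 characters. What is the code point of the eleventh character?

U+30E8

Offset 0: leading byte 0xE9 = 11101001 → 3-byte char #1 = E9 9D 8F.
Offset 3: leading byte 0xF1 = 11110001 → 4-byte char #2 = F1 85 9B 83.
Offset 7: leading byte 0xF1 = 11110001 → 4-byte char #3 = F1 B2 A1 B2.
Offset 11: leading byte 0xDF = 11011111 → 2-byte char #4 = DF 9A.
Offset 13: leading byte 0x47 = 01000111 → 1-byte char #5 = 47.
Offset 14: leading byte 0xE0 = 11100000 → 3-byte char #6 = E0 A6 87.
Offset 17: leading byte 0xF0 = 11110000 → 4-byte char #7 = F0 B1 AC A9.
Offset 21: leading byte 0xF2 = 11110010 → 4-byte char #8 = F2 97 AE 9F.
Offset 25: leading byte 0xEC = 11101100 → 3-byte char #9 = EC 99 88.
Offset 28: leading byte 0xCE = 11001110 → 2-byte char #10 = CE A8.
Offset 30: leading byte 0xE3 = 11100011 → 3-byte char #11 = E3 83 A8.
Leading byte 0xE3 = 11100011 matches 1110xxxx → 3-byte sequence.
Byte 1: 0xE3 = 11100011, payload 0011 (4 bits).
Byte 2: 0x83 = 10000011 (10xxxxxx ✓), payload 000011.
Byte 3: 0xA8 = 10101000 (10xxxxxx ✓), payload 101000.
Concatenate: 0011000011101000 = 0x30E8 (16 bits → U+30E8).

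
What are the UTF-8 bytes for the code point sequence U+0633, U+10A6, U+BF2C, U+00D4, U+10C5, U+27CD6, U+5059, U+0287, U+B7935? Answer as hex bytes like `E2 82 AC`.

D8 B3 E1 82 A6 EB BC AC C3 94 E1 83 85 F0 A7 B3 96 E5 81 99 CA 87 F2 B7 A4 B5

U+0633: 2-byte form → D8 B3.
U+10A6: 3-byte form → E1 82 A6.
U+BF2C: 3-byte form → EB BC AC.
U+00D4: 2-byte form → C3 94.
U+10C5: 3-byte form → E1 83 85.
U+27CD6: 4-byte form → F0 A7 B3 96.
U+5059: 3-byte form → E5 81 99.
U+0287: 2-byte form → CA 87.
U+B7935: 4-byte form → F2 B7 A4 B5.
Concatenated (26 bytes): D8 B3 E1 82 A6 EB BC AC C3 94 E1 83 85 F0 A7 B3 96 E5 81 99 CA 87 F2 B7 A4 B5.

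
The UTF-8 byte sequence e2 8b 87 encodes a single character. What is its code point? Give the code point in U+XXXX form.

Leading byte 0xE2 = 11100010 matches 1110xxxx → 3-byte sequence.
Byte 1: 0xE2 = 11100010, payload 0010 (4 bits).
Byte 2: 0x8B = 10001011 (10xxxxxx ✓), payload 001011.
Byte 3: 0x87 = 10000111 (10xxxxxx ✓), payload 000111.
Concatenate: 0010001011000111 = 0x22C7 (16 bits → U+22C7).

U+22C7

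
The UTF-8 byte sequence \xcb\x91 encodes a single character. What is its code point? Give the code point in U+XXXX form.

U+02D1

Leading byte 0xCB = 11001011 matches 110xxxxx → 2-byte sequence.
Byte 1: 0xCB = 11001011, payload 01011 (5 bits).
Byte 2: 0x91 = 10010001 (10xxxxxx ✓), payload 010001.
Concatenate: 01011010001 = 0x2D1 (11 bits → U+02D1).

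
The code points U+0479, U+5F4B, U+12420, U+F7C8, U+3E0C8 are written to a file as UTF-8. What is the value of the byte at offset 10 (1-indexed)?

1-indexed offset 10 is 0-indexed offset 9.
U+0479 → 2-byte form D1 B9 at offsets 0–1.
U+5F4B → 3-byte form E5 BD 8B at offsets 2–4.
U+12420 → 4-byte form F0 92 90 A0 at offsets 5–8.
U+F7C8 → 3-byte form EF 9F 88 at offsets 9–11.
Offset 9 falls in char 4's range; it's byte 1 of EF 9F 88 = 0xEF.

0xEF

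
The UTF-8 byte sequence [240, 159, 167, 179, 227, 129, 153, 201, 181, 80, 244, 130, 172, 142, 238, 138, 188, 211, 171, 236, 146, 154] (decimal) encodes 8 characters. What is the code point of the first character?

Offset 0: leading byte 0xF0 = 11110000 → 4-byte char #1 = F0 9F A7 B3.
Leading byte 0xF0 = 11110000 matches 11110xxx → 4-byte sequence.
Byte 1: 0xF0 = 11110000, payload 000 (3 bits).
Byte 2: 0x9F = 10011111 (10xxxxxx ✓), payload 011111.
Byte 3: 0xA7 = 10100111 (10xxxxxx ✓), payload 100111.
Byte 4: 0xB3 = 10110011 (10xxxxxx ✓), payload 110011.
Concatenate: 000011111100111110011 = 0x1F9F3 (21 bits → U+1F9F3).

U+1F9F3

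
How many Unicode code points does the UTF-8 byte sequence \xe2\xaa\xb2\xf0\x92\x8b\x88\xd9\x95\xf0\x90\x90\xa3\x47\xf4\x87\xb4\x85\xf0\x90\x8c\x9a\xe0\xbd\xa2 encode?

8

Byte at offset 0: 0xE2 = 11100010 → 3-byte char (#1). Advance 3.
Byte at offset 3: 0xF0 = 11110000 → 4-byte char (#2). Advance 4.
Byte at offset 7: 0xD9 = 11011001 → 2-byte char (#3). Advance 2.
Byte at offset 9: 0xF0 = 11110000 → 4-byte char (#4). Advance 4.
Byte at offset 13: 0x47 = 01000111 → 1-byte char (#5). Advance 1.
Byte at offset 14: 0xF4 = 11110100 → 4-byte char (#6). Advance 4.
Byte at offset 18: 0xF0 = 11110000 → 4-byte char (#7). Advance 4.
Byte at offset 22: 0xE0 = 11100000 → 3-byte char (#8). Advance 3.
Reached end at offset 25 after 8 code points.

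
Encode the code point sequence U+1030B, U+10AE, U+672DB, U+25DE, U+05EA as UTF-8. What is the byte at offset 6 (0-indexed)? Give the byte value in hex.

0xAE

U+1030B → 4-byte form F0 90 8C 8B at offsets 0–3.
U+10AE → 3-byte form E1 82 AE at offsets 4–6.
Offset 6 falls in char 2's range; it's byte 3 of E1 82 AE = 0xAE.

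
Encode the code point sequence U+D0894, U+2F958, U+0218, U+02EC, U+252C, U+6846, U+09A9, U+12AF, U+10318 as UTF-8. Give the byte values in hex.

U+D0894: 4-byte form → F3 90 A2 94.
U+2F958: 4-byte form → F0 AF A5 98.
U+0218: 2-byte form → C8 98.
U+02EC: 2-byte form → CB AC.
U+252C: 3-byte form → E2 94 AC.
U+6846: 3-byte form → E6 A1 86.
U+09A9: 3-byte form → E0 A6 A9.
U+12AF: 3-byte form → E1 8A AF.
U+10318: 4-byte form → F0 90 8C 98.
Concatenated (28 bytes): F3 90 A2 94 F0 AF A5 98 C8 98 CB AC E2 94 AC E6 A1 86 E0 A6 A9 E1 8A AF F0 90 8C 98.

F3 90 A2 94 F0 AF A5 98 C8 98 CB AC E2 94 AC E6 A1 86 E0 A6 A9 E1 8A AF F0 90 8C 98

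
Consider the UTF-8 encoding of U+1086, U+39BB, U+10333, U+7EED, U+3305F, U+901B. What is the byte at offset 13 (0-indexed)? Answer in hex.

0xF0

U+1086 → 3-byte form E1 82 86 at offsets 0–2.
U+39BB → 3-byte form E3 A6 BB at offsets 3–5.
U+10333 → 4-byte form F0 90 8C B3 at offsets 6–9.
U+7EED → 3-byte form E7 BB AD at offsets 10–12.
U+3305F → 4-byte form F0 B3 81 9F at offsets 13–16.
Offset 13 falls in char 5's range; it's byte 1 of F0 B3 81 9F = 0xF0.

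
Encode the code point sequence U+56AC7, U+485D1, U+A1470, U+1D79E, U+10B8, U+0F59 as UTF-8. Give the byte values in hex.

U+56AC7: 4-byte form → F1 96 AB 87.
U+485D1: 4-byte form → F1 88 97 91.
U+A1470: 4-byte form → F2 A1 91 B0.
U+1D79E: 4-byte form → F0 9D 9E 9E.
U+10B8: 3-byte form → E1 82 B8.
U+0F59: 3-byte form → E0 BD 99.
Concatenated (22 bytes): F1 96 AB 87 F1 88 97 91 F2 A1 91 B0 F0 9D 9E 9E E1 82 B8 E0 BD 99.

F1 96 AB 87 F1 88 97 91 F2 A1 91 B0 F0 9D 9E 9E E1 82 B8 E0 BD 99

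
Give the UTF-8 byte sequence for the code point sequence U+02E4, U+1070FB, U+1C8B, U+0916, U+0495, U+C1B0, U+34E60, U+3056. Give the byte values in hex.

CB A4 F4 87 83 BB E1 B2 8B E0 A4 96 D2 95 EC 86 B0 F0 B4 B9 A0 E3 81 96

U+02E4: 2-byte form → CB A4.
U+1070FB: 4-byte form → F4 87 83 BB.
U+1C8B: 3-byte form → E1 B2 8B.
U+0916: 3-byte form → E0 A4 96.
U+0495: 2-byte form → D2 95.
U+C1B0: 3-byte form → EC 86 B0.
U+34E60: 4-byte form → F0 B4 B9 A0.
U+3056: 3-byte form → E3 81 96.
Concatenated (24 bytes): CB A4 F4 87 83 BB E1 B2 8B E0 A4 96 D2 95 EC 86 B0 F0 B4 B9 A0 E3 81 96.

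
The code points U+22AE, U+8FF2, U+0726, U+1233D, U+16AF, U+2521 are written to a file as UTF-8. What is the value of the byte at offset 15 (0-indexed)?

U+22AE → 3-byte form E2 8A AE at offsets 0–2.
U+8FF2 → 3-byte form E8 BF B2 at offsets 3–5.
U+0726 → 2-byte form DC A6 at offsets 6–7.
U+1233D → 4-byte form F0 92 8C BD at offsets 8–11.
U+16AF → 3-byte form E1 9A AF at offsets 12–14.
U+2521 → 3-byte form E2 94 A1 at offsets 15–17.
Offset 15 falls in char 6's range; it's byte 1 of E2 94 A1 = 0xE2.

0xE2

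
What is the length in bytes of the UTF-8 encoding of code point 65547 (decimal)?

U+1000B = 0x1000B. UTF-8 uses 1 byte below 0x80, 2 below 0x800, 3 below 0x10000, 4 up to 0x10FFFF. 0x1000B is in U+10000–U+10FFFF → 4 bytes.

4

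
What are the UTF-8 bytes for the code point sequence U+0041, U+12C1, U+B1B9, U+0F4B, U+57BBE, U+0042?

41 E1 8B 81 EB 86 B9 E0 BD 8B F1 97 AE BE 42

U+0041: 1-byte form → 41.
U+12C1: 3-byte form → E1 8B 81.
U+B1B9: 3-byte form → EB 86 B9.
U+0F4B: 3-byte form → E0 BD 8B.
U+57BBE: 4-byte form → F1 97 AE BE.
U+0042: 1-byte form → 42.
Concatenated (15 bytes): 41 E1 8B 81 EB 86 B9 E0 BD 8B F1 97 AE BE 42.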